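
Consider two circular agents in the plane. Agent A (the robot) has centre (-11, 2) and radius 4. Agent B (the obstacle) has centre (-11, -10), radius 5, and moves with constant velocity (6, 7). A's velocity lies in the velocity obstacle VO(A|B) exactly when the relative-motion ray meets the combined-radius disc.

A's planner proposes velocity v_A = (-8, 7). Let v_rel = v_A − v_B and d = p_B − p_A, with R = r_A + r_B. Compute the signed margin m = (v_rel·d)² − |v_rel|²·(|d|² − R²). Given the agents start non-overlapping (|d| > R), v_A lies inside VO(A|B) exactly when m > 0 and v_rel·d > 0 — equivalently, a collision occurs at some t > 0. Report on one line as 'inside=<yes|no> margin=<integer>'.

d = (0, -12),  |d|² = 144;  R = 4+5 = 9,  c = 144−9² = 63
v_rel = (-14, 0),  |v_rel|² = 196;  v_rel·d = (-14)·(0) + (0)·(-12) = 0
196·t² − 0·t + 63 = 0  ⇒  m = 0² − 196·63 = -12348
m = -12348 < 0,  v_rel·d = 0 = 0  ⇒  outside

inside=no margin=-12348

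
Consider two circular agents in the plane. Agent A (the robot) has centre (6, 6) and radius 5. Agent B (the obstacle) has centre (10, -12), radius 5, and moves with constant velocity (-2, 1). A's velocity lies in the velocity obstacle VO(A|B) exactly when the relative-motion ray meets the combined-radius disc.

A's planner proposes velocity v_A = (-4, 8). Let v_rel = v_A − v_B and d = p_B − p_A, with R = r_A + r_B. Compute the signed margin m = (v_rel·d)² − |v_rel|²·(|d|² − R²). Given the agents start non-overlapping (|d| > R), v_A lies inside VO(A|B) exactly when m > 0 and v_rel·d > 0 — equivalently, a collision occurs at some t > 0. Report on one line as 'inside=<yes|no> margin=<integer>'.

d = (4, -18),  |d|² = 340;  R = 5+5 = 10,  c = 340−10² = 240
v_rel = (-2, 7),  |v_rel|² = 53;  v_rel·d = (-2)·(4) + (7)·(-18) = -134
53·t² + 268·t + 240 = 0  ⇒  m = (-134)² − 53·240 = 5236
m = 5236 > 0,  v_rel·d = -134 < 0  ⇒  outside

inside=no margin=5236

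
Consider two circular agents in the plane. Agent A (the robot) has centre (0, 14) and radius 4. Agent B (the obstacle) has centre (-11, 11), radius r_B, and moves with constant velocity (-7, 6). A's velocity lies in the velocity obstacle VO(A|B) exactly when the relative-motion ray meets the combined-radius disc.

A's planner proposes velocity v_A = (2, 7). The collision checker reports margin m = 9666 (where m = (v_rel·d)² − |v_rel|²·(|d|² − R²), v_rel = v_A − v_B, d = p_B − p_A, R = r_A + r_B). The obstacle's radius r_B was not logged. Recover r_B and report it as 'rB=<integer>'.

m = 9666
d = (-11, -3);  v_rel = (9, 1),  |v_rel|² = 82
v_rel×d = (9)·(-3) − (1)·(-11) = -16
since m = R²·82 − (-16)²:  R² = (256 + 9666) / 82 = 121
R = √121 = 11  ⇒  r_B = 11 − 4 = 7

rB=7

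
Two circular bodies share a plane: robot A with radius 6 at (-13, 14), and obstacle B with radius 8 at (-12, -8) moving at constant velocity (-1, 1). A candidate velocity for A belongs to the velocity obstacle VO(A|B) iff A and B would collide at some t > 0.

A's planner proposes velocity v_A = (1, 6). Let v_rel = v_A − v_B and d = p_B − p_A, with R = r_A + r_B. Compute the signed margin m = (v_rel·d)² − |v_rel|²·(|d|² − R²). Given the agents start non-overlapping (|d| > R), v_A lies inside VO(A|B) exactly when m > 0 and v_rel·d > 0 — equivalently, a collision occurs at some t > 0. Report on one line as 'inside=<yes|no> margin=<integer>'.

d = (1, -22),  |d|² = 485;  R = 6+8 = 14,  c = 485−14² = 289
v_rel = (2, 5),  |v_rel|² = 29;  v_rel·d = (2)·(1) + (5)·(-22) = -108
29·t² + 216·t + 289 = 0  ⇒  m = (-108)² − 29·289 = 3283
m = 3283 > 0,  v_rel·d = -108 < 0  ⇒  outside

inside=no margin=3283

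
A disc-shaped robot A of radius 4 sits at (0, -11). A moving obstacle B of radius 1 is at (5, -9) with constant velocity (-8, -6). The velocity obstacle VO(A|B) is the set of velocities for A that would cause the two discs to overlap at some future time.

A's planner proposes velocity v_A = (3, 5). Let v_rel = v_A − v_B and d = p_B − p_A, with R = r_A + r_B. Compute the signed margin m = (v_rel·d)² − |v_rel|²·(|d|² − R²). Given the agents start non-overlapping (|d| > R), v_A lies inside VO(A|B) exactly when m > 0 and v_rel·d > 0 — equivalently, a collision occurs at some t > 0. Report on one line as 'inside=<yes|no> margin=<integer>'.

d = (5, 2),  |d|² = 29;  R = 4+1 = 5,  c = 29−5² = 4
v_rel = (11, 11),  |v_rel|² = 242;  v_rel·d = (11)·(5) + (11)·(2) = 77
242·t² − 154·t + 4 = 0  ⇒  m = 77² − 242·4 = 4961
m = 4961 > 0,  v_rel·d = 77 > 0  ⇒  inside

inside=yes margin=4961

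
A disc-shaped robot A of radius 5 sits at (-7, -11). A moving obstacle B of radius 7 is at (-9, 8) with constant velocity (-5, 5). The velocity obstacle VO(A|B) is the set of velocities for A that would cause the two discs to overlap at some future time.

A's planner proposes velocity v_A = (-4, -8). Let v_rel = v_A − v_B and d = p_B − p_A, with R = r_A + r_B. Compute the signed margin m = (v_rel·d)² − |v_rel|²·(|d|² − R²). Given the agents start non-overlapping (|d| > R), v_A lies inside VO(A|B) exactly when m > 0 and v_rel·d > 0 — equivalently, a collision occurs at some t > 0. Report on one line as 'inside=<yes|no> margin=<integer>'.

d = (-2, 19),  |d|² = 365;  R = 5+7 = 12,  c = 365−12² = 221
v_rel = (1, -13),  |v_rel|² = 170;  v_rel·d = (1)·(-2) + (-13)·(19) = -249
170·t² + 498·t + 221 = 0  ⇒  m = (-249)² − 170·221 = 24431
m = 24431 > 0,  v_rel·d = -249 < 0  ⇒  outside

inside=no margin=24431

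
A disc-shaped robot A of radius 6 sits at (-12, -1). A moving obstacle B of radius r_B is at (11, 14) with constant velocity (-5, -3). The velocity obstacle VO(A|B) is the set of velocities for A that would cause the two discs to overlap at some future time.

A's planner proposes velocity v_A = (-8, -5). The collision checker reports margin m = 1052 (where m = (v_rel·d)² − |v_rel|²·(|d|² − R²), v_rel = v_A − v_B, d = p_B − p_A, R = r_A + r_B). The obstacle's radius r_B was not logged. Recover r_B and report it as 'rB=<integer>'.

m = 1052
d = (23, 15);  v_rel = (-3, -2),  |v_rel|² = 13
v_rel×d = (-3)·(15) − (-2)·(23) = 1
since m = R²·13 − 1²:  R² = (1 + 1052) / 13 = 81
R = √81 = 9  ⇒  r_B = 9 − 6 = 3

rB=3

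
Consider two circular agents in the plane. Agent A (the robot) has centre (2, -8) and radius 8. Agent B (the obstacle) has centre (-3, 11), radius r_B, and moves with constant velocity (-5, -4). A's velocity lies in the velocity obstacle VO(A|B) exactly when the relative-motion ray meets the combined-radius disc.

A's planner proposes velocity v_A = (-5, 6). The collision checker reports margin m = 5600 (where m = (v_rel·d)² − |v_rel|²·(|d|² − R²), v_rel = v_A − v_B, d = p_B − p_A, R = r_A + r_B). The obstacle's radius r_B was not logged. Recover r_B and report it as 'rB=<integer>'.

m = 5600
d = (-5, 19);  v_rel = (0, 10),  |v_rel|² = 100
v_rel×d = (0)·(19) − (10)·(-5) = 50
since m = R²·100 − 50²:  R² = (2500 + 5600) / 100 = 81
R = √81 = 9  ⇒  r_B = 9 − 8 = 1

rB=1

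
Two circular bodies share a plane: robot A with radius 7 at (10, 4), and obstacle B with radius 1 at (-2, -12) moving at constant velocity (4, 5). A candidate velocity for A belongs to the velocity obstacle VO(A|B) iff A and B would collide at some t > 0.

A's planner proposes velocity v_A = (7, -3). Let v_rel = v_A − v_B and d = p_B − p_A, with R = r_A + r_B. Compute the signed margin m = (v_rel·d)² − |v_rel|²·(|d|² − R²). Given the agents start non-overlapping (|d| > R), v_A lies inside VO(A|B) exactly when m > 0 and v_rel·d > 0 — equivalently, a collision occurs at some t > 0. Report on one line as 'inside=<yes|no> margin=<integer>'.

d = (-12, -16),  |d|² = 400;  R = 7+1 = 8,  c = 400−8² = 336
v_rel = (3, -8),  |v_rel|² = 73;  v_rel·d = (3)·(-12) + (-8)·(-16) = 92
73·t² − 184·t + 336 = 0  ⇒  m = 92² − 73·336 = -16064
m = -16064 < 0,  v_rel·d = 92 > 0  ⇒  outside

inside=no margin=-16064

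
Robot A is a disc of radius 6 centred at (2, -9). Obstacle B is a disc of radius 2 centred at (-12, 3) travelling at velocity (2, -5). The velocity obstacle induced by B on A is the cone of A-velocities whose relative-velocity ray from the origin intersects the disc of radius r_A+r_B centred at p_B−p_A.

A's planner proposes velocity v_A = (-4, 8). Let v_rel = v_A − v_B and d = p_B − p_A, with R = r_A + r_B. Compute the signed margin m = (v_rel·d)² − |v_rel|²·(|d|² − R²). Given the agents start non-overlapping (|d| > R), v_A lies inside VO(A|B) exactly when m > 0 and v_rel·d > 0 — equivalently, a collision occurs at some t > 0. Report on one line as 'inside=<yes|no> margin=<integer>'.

d = (-14, 12),  |d|² = 340;  R = 6+2 = 8,  c = 340−8² = 276
v_rel = (-6, 13),  |v_rel|² = 205;  v_rel·d = (-6)·(-14) + (13)·(12) = 240
205·t² − 480·t + 276 = 0  ⇒  m = 240² − 205·276 = 1020
m = 1020 > 0,  v_rel·d = 240 > 0  ⇒  inside

inside=yes margin=1020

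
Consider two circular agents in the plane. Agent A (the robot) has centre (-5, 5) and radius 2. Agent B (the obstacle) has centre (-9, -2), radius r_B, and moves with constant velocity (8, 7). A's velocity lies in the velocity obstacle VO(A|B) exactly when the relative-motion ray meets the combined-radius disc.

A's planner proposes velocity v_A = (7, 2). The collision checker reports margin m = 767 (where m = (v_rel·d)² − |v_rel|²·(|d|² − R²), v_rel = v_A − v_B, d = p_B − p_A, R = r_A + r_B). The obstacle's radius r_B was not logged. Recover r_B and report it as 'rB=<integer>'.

m = 767
d = (-4, -7);  v_rel = (-1, -5),  |v_rel|² = 26
v_rel×d = (-1)·(-7) − (-5)·(-4) = -13
since m = R²·26 − (-13)²:  R² = (169 + 767) / 26 = 36
R = √36 = 6  ⇒  r_B = 6 − 2 = 4

rB=4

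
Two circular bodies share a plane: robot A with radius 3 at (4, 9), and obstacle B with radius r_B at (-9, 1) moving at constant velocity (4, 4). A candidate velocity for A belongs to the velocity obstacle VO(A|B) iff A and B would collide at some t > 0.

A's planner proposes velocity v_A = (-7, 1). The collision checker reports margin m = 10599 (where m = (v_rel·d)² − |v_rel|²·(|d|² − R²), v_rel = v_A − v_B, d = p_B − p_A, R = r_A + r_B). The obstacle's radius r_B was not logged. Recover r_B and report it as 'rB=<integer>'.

m = 10599
d = (-13, -8);  v_rel = (-11, -3),  |v_rel|² = 130
v_rel×d = (-11)·(-8) − (-3)·(-13) = 49
since m = R²·130 − 49²:  R² = (2401 + 10599) / 130 = 100
R = √100 = 10  ⇒  r_B = 10 − 3 = 7

rB=7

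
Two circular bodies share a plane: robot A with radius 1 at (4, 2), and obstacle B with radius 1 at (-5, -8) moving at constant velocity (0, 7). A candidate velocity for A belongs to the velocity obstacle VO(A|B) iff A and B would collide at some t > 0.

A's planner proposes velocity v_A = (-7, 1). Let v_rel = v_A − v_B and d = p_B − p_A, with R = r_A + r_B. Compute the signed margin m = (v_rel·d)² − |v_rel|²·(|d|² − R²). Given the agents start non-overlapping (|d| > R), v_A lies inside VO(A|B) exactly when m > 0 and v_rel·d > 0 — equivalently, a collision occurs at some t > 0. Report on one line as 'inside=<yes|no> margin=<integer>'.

d = (-9, -10),  |d|² = 181;  R = 1+1 = 2,  c = 181−2² = 177
v_rel = (-7, -6),  |v_rel|² = 85;  v_rel·d = (-7)·(-9) + (-6)·(-10) = 123
85·t² − 246·t + 177 = 0  ⇒  m = 123² − 85·177 = 84
m = 84 > 0,  v_rel·d = 123 > 0  ⇒  inside

inside=yes margin=84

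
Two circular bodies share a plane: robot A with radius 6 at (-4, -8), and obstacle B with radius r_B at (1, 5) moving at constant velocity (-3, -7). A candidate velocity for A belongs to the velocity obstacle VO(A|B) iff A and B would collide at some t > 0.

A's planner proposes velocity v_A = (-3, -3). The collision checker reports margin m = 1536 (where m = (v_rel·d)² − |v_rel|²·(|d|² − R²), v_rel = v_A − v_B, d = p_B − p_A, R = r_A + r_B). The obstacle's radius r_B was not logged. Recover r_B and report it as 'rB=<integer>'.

m = 1536
d = (5, 13);  v_rel = (0, 4),  |v_rel|² = 16
v_rel×d = (0)·(13) − (4)·(5) = -20
since m = R²·16 − (-20)²:  R² = (400 + 1536) / 16 = 121
R = √121 = 11  ⇒  r_B = 11 − 6 = 5

rB=5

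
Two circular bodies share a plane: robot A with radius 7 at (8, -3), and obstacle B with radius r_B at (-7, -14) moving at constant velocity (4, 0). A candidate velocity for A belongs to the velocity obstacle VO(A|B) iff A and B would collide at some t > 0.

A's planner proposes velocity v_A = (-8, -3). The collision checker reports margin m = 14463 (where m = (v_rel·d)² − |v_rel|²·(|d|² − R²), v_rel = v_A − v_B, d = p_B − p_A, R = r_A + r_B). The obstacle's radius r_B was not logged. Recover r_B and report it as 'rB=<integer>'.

m = 14463
d = (-15, -11);  v_rel = (-12, -3),  |v_rel|² = 153
v_rel×d = (-12)·(-11) − (-3)·(-15) = 87
since m = R²·153 − 87²:  R² = (7569 + 14463) / 153 = 144
R = √144 = 12  ⇒  r_B = 12 − 7 = 5

rB=5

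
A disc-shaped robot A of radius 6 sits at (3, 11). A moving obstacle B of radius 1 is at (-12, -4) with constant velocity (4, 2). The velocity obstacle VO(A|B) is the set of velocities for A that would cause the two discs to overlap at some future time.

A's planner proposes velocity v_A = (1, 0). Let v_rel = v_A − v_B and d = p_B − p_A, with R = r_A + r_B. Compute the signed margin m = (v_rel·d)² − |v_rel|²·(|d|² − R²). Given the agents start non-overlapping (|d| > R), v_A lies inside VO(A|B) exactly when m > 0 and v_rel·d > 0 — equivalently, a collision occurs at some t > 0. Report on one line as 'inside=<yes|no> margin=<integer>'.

d = (-15, -15),  |d|² = 450;  R = 6+1 = 7,  c = 450−7² = 401
v_rel = (-3, -2),  |v_rel|² = 13;  v_rel·d = (-3)·(-15) + (-2)·(-15) = 75
13·t² − 150·t + 401 = 0  ⇒  m = 75² − 13·401 = 412
m = 412 > 0,  v_rel·d = 75 > 0  ⇒  inside

inside=yes margin=412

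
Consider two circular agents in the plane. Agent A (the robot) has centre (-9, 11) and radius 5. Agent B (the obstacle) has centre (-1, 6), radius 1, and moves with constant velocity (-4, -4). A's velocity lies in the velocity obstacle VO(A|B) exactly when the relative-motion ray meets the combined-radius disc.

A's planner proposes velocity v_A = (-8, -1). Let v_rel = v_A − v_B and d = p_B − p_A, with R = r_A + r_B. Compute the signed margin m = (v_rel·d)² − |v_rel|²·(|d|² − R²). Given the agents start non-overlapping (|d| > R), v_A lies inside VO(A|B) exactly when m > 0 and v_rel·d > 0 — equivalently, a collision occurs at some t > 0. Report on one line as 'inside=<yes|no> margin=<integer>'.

d = (8, -5),  |d|² = 89;  R = 5+1 = 6,  c = 89−6² = 53
v_rel = (-4, 3),  |v_rel|² = 25;  v_rel·d = (-4)·(8) + (3)·(-5) = -47
25·t² + 94·t + 53 = 0  ⇒  m = (-47)² − 25·53 = 884
m = 884 > 0,  v_rel·d = -47 < 0  ⇒  outside

inside=no margin=884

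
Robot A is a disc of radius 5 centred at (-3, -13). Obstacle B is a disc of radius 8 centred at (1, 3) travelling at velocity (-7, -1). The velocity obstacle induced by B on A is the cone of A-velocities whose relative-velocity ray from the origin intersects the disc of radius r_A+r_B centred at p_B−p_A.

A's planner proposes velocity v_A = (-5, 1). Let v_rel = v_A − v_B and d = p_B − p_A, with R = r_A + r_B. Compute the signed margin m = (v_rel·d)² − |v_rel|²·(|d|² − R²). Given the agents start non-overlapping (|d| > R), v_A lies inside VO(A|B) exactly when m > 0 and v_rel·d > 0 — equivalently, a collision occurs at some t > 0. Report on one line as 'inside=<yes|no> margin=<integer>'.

d = (4, 16),  |d|² = 272;  R = 5+8 = 13,  c = 272−13² = 103
v_rel = (2, 2),  |v_rel|² = 8;  v_rel·d = (2)·(4) + (2)·(16) = 40
8·t² − 80·t + 103 = 0  ⇒  m = 40² − 8·103 = 776
m = 776 > 0,  v_rel·d = 40 > 0  ⇒  inside

inside=yes margin=776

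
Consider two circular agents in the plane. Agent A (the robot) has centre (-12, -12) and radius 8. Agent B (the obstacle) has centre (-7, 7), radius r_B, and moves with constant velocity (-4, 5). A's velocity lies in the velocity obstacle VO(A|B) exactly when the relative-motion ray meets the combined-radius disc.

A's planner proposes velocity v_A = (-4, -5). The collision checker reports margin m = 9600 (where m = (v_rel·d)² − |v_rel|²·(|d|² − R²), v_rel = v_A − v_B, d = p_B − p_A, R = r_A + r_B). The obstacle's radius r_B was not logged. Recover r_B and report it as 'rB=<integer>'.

m = 9600
d = (5, 19);  v_rel = (0, -10),  |v_rel|² = 100
v_rel×d = (0)·(19) − (-10)·(5) = 50
since m = R²·100 − 50²:  R² = (2500 + 9600) / 100 = 121
R = √121 = 11  ⇒  r_B = 11 − 8 = 3

rB=3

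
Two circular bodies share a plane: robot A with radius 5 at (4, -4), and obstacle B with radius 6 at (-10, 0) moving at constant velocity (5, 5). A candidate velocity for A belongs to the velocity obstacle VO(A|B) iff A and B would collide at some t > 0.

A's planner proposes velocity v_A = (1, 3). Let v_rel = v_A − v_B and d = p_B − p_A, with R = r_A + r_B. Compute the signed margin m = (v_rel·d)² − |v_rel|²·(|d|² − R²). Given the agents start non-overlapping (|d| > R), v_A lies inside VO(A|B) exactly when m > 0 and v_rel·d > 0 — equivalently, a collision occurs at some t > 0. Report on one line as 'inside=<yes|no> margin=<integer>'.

d = (-14, 4),  |d|² = 212;  R = 5+6 = 11,  c = 212−11² = 91
v_rel = (-4, -2),  |v_rel|² = 20;  v_rel·d = (-4)·(-14) + (-2)·(4) = 48
20·t² − 96·t + 91 = 0  ⇒  m = 48² − 20·91 = 484
m = 484 > 0,  v_rel·d = 48 > 0  ⇒  inside

inside=yes margin=484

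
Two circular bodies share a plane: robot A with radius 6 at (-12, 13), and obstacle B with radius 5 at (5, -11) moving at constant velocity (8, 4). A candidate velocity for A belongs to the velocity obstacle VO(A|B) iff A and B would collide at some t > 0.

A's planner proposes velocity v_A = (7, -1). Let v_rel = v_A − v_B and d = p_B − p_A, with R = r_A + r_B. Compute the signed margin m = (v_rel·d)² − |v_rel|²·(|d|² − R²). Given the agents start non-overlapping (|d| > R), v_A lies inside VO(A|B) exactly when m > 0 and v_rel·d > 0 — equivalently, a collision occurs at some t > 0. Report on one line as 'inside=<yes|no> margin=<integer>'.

d = (17, -24),  |d|² = 865;  R = 6+5 = 11,  c = 865−11² = 744
v_rel = (-1, -5),  |v_rel|² = 26;  v_rel·d = (-1)·(17) + (-5)·(-24) = 103
26·t² − 206·t + 744 = 0  ⇒  m = 103² − 26·744 = -8735
m = -8735 < 0,  v_rel·d = 103 > 0  ⇒  outside

inside=no margin=-8735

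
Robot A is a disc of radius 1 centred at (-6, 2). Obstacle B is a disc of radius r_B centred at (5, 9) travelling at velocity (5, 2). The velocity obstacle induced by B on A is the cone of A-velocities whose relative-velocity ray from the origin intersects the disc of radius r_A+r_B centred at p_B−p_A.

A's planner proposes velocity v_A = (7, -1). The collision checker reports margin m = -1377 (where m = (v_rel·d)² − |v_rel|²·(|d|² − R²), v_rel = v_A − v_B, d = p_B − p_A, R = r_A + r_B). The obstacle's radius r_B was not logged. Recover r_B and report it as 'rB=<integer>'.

m = -1377
d = (11, 7);  v_rel = (2, -3),  |v_rel|² = 13
v_rel×d = (2)·(7) − (-3)·(11) = 47
since m = R²·13 − 47²:  R² = (2209 + -1377) / 13 = 64
R = √64 = 8  ⇒  r_B = 8 − 1 = 7

rB=7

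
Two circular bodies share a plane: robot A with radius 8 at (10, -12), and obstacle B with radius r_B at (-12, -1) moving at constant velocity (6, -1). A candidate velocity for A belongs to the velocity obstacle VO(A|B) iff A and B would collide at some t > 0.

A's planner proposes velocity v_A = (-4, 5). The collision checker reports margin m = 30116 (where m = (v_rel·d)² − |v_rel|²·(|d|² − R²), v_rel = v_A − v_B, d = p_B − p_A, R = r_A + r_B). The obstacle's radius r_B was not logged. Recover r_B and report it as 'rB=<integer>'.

m = 30116
d = (-22, 11);  v_rel = (-10, 6),  |v_rel|² = 136
v_rel×d = (-10)·(11) − (6)·(-22) = 22
since m = R²·136 − 22²:  R² = (484 + 30116) / 136 = 225
R = √225 = 15  ⇒  r_B = 15 − 8 = 7

rB=7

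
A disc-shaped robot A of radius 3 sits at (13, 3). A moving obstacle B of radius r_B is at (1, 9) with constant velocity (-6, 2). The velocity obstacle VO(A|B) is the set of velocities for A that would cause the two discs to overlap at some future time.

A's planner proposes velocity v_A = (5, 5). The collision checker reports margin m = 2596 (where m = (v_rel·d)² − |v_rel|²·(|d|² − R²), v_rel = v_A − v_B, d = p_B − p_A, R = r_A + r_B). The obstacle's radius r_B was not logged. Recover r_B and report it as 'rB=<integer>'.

m = 2596
d = (-12, 6);  v_rel = (11, 3),  |v_rel|² = 130
v_rel×d = (11)·(6) − (3)·(-12) = 102
since m = R²·130 − 102²:  R² = (10404 + 2596) / 130 = 100
R = √100 = 10  ⇒  r_B = 10 − 3 = 7

rB=7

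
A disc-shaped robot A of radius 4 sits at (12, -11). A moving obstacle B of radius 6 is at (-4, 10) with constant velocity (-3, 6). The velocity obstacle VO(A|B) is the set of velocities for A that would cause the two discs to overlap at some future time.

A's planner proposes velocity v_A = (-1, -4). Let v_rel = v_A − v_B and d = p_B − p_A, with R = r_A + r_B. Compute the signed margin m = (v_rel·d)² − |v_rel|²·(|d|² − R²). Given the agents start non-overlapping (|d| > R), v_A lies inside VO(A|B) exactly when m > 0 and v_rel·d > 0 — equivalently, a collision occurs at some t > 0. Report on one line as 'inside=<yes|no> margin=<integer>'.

d = (-16, 21),  |d|² = 697;  R = 4+6 = 10,  c = 697−10² = 597
v_rel = (2, -10),  |v_rel|² = 104;  v_rel·d = (2)·(-16) + (-10)·(21) = -242
104·t² + 484·t + 597 = 0  ⇒  m = (-242)² − 104·597 = -3524
m = -3524 < 0,  v_rel·d = -242 < 0  ⇒  outside

inside=no margin=-3524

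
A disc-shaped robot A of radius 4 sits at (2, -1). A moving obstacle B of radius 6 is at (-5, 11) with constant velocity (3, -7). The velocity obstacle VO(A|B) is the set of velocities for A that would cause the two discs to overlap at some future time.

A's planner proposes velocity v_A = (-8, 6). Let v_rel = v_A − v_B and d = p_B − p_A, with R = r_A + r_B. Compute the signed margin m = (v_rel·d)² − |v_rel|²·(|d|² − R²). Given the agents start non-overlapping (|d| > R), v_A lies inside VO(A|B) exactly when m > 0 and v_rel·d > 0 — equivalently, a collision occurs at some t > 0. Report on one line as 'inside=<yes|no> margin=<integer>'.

d = (-7, 12),  |d|² = 193;  R = 4+6 = 10,  c = 193−10² = 93
v_rel = (-11, 13),  |v_rel|² = 290;  v_rel·d = (-11)·(-7) + (13)·(12) = 233
290·t² − 466·t + 93 = 0  ⇒  m = 233² − 290·93 = 27319
m = 27319 > 0,  v_rel·d = 233 > 0  ⇒  inside

inside=yes margin=27319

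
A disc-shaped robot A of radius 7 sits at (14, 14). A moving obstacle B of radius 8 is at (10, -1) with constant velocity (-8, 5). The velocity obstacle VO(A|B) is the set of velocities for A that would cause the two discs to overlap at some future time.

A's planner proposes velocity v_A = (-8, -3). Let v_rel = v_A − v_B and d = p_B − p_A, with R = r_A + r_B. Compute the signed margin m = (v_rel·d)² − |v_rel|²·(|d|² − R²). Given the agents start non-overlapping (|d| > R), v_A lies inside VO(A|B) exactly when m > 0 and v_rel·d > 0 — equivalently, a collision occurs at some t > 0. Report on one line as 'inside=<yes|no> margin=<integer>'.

d = (-4, -15),  |d|² = 241;  R = 7+8 = 15,  c = 241−15² = 16
v_rel = (0, -8),  |v_rel|² = 64;  v_rel·d = (0)·(-4) + (-8)·(-15) = 120
64·t² − 240·t + 16 = 0  ⇒  m = 120² − 64·16 = 13376
m = 13376 > 0,  v_rel·d = 120 > 0  ⇒  inside

inside=yes margin=13376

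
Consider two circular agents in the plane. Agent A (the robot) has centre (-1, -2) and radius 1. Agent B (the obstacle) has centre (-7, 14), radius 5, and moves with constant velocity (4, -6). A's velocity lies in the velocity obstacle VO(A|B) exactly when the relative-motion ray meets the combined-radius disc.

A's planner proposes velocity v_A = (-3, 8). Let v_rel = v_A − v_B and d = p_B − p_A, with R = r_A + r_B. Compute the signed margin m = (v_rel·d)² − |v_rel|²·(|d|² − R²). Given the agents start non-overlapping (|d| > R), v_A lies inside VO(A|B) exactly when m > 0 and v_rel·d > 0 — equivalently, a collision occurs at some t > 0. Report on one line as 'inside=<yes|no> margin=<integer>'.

d = (-6, 16),  |d|² = 292;  R = 1+5 = 6,  c = 292−6² = 256
v_rel = (-7, 14),  |v_rel|² = 245;  v_rel·d = (-7)·(-6) + (14)·(16) = 266
245·t² − 532·t + 256 = 0  ⇒  m = 266² − 245·256 = 8036
m = 8036 > 0,  v_rel·d = 266 > 0  ⇒  inside

inside=yes margin=8036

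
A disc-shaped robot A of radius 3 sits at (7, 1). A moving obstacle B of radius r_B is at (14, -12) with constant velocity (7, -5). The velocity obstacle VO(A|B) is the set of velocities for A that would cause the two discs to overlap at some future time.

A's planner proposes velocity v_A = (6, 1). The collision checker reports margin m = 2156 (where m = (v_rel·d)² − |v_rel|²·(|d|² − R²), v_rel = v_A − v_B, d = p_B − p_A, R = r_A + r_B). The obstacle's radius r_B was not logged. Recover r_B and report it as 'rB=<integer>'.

m = 2156
d = (7, -13);  v_rel = (-1, 6),  |v_rel|² = 37
v_rel×d = (-1)·(-13) − (6)·(7) = -29
since m = R²·37 − (-29)²:  R² = (841 + 2156) / 37 = 81
R = √81 = 9  ⇒  r_B = 9 − 3 = 6

rB=6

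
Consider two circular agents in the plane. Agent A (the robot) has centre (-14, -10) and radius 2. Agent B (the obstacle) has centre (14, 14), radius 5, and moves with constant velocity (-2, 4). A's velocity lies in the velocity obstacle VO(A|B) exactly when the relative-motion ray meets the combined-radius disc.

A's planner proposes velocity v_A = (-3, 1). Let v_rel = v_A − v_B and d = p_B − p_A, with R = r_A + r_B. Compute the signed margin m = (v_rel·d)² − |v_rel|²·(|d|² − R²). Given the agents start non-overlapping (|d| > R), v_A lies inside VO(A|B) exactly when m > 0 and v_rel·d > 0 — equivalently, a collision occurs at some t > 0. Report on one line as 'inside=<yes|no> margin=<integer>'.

d = (28, 24),  |d|² = 1360;  R = 2+5 = 7,  c = 1360−7² = 1311
v_rel = (-1, -3),  |v_rel|² = 10;  v_rel·d = (-1)·(28) + (-3)·(24) = -100
10·t² + 200·t + 1311 = 0  ⇒  m = (-100)² − 10·1311 = -3110
m = -3110 < 0,  v_rel·d = -100 < 0  ⇒  outside

inside=no margin=-3110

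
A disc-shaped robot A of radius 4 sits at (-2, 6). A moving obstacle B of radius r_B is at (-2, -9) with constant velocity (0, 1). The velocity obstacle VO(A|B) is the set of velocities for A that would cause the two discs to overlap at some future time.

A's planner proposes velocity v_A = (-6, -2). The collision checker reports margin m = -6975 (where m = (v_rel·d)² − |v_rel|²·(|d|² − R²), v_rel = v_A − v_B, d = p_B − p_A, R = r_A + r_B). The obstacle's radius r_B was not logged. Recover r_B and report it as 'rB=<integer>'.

m = -6975
d = (0, -15);  v_rel = (-6, -3),  |v_rel|² = 45
v_rel×d = (-6)·(-15) − (-3)·(0) = 90
since m = R²·45 − 90²:  R² = (8100 + -6975) / 45 = 25
R = √25 = 5  ⇒  r_B = 5 − 4 = 1

rB=1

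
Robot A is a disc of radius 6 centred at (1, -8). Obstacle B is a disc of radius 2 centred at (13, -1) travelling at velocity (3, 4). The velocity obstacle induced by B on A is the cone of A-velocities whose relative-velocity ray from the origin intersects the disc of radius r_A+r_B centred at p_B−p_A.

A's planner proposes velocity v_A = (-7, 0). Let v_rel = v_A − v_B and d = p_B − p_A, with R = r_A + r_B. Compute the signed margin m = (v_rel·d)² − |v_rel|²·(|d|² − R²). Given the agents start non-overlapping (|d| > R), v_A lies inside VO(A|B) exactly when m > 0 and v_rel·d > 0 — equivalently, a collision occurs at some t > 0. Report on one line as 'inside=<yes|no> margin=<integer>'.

d = (12, 7),  |d|² = 193;  R = 6+2 = 8,  c = 193−8² = 129
v_rel = (-10, -4),  |v_rel|² = 116;  v_rel·d = (-10)·(12) + (-4)·(7) = -148
116·t² + 296·t + 129 = 0  ⇒  m = (-148)² − 116·129 = 6940
m = 6940 > 0,  v_rel·d = -148 < 0  ⇒  outside

inside=no margin=6940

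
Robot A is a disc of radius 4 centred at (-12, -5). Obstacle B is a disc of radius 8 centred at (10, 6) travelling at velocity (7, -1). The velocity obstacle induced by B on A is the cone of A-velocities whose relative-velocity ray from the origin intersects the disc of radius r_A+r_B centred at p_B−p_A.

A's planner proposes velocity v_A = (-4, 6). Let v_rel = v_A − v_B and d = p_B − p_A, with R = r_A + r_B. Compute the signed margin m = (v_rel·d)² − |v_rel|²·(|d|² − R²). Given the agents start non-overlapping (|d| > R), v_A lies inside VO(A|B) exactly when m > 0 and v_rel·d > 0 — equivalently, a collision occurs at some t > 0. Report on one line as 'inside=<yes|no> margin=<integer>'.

d = (22, 11),  |d|² = 605;  R = 4+8 = 12,  c = 605−12² = 461
v_rel = (-11, 7),  |v_rel|² = 170;  v_rel·d = (-11)·(22) + (7)·(11) = -165
170·t² + 330·t + 461 = 0  ⇒  m = (-165)² − 170·461 = -51145
m = -51145 < 0,  v_rel·d = -165 < 0  ⇒  outside

inside=no margin=-51145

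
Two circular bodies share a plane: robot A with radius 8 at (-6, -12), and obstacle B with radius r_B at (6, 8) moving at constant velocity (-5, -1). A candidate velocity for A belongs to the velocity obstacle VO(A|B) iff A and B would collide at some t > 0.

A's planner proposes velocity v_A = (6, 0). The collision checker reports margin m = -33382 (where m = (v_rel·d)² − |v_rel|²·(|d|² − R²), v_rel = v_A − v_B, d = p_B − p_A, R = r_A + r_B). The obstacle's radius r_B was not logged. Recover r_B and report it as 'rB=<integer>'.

m = -33382
d = (12, 20);  v_rel = (11, 1),  |v_rel|² = 122
v_rel×d = (11)·(20) − (1)·(12) = 208
since m = R²·122 − 208²:  R² = (43264 + -33382) / 122 = 81
R = √81 = 9  ⇒  r_B = 9 − 8 = 1

rB=1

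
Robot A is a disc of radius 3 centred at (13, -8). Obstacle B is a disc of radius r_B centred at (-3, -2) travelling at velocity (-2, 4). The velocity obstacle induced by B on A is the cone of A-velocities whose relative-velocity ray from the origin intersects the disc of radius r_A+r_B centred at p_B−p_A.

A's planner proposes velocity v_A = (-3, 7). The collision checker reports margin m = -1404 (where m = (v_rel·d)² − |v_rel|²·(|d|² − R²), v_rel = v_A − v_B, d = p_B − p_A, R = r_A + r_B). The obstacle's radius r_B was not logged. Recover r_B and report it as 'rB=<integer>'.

m = -1404
d = (-16, 6);  v_rel = (-1, 3),  |v_rel|² = 10
v_rel×d = (-1)·(6) − (3)·(-16) = 42
since m = R²·10 − 42²:  R² = (1764 + -1404) / 10 = 36
R = √36 = 6  ⇒  r_B = 6 − 3 = 3

rB=3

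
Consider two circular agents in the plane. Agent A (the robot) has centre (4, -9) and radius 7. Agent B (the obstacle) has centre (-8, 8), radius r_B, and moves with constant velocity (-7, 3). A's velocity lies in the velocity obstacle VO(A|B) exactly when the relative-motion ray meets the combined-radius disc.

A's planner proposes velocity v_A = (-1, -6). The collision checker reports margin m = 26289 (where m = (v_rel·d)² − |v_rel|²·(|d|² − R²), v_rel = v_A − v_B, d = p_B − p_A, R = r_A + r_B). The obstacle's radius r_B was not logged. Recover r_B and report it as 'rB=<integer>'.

m = 26289
d = (-12, 17);  v_rel = (6, -9),  |v_rel|² = 117
v_rel×d = (6)·(17) − (-9)·(-12) = -6
since m = R²·117 − (-6)²:  R² = (36 + 26289) / 117 = 225
R = √225 = 15  ⇒  r_B = 15 − 7 = 8

rB=8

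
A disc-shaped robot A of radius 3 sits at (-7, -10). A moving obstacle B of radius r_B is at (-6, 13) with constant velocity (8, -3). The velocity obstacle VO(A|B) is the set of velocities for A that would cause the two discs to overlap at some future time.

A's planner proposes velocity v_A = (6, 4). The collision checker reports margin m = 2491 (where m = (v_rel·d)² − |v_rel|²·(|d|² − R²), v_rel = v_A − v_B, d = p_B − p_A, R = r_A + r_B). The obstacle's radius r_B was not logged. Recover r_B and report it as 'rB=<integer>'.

m = 2491
d = (1, 23);  v_rel = (-2, 7),  |v_rel|² = 53
v_rel×d = (-2)·(23) − (7)·(1) = -53
since m = R²·53 − (-53)²:  R² = (2809 + 2491) / 53 = 100
R = √100 = 10  ⇒  r_B = 10 − 3 = 7

rB=7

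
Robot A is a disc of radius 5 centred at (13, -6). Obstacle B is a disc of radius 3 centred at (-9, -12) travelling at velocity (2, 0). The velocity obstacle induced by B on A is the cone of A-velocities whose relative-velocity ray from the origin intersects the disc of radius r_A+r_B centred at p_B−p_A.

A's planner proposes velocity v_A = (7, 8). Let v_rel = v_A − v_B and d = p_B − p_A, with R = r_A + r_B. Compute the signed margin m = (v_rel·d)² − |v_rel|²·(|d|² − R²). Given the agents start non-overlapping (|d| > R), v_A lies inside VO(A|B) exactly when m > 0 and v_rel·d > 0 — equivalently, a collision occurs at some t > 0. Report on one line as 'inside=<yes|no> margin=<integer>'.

d = (-22, -6),  |d|² = 520;  R = 5+3 = 8,  c = 520−8² = 456
v_rel = (5, 8),  |v_rel|² = 89;  v_rel·d = (5)·(-22) + (8)·(-6) = -158
89·t² + 316·t + 456 = 0  ⇒  m = (-158)² − 89·456 = -15620
m = -15620 < 0,  v_rel·d = -158 < 0  ⇒  outside

inside=no margin=-15620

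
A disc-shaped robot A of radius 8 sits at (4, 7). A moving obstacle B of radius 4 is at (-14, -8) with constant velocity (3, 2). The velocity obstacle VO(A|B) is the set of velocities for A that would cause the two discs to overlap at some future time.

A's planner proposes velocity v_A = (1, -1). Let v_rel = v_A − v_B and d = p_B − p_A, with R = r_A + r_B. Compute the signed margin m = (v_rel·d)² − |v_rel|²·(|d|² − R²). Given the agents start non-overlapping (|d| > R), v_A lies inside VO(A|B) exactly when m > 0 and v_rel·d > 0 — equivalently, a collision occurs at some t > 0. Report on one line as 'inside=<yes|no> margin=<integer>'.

d = (-18, -15),  |d|² = 549;  R = 8+4 = 12,  c = 549−12² = 405
v_rel = (-2, -3),  |v_rel|² = 13;  v_rel·d = (-2)·(-18) + (-3)·(-15) = 81
13·t² − 162·t + 405 = 0  ⇒  m = 81² − 13·405 = 1296
m = 1296 > 0,  v_rel·d = 81 > 0  ⇒  inside

inside=yes margin=1296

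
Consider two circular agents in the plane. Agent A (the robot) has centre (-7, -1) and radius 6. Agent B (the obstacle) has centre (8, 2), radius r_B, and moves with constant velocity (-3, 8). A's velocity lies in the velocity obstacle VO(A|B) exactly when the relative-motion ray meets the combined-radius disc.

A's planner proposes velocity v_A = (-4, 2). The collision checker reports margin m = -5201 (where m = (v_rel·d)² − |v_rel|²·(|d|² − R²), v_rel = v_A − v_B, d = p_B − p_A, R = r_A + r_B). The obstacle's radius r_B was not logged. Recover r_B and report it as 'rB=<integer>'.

m = -5201
d = (15, 3);  v_rel = (-1, -6),  |v_rel|² = 37
v_rel×d = (-1)·(3) − (-6)·(15) = 87
since m = R²·37 − 87²:  R² = (7569 + -5201) / 37 = 64
R = √64 = 8  ⇒  r_B = 8 − 6 = 2

rB=2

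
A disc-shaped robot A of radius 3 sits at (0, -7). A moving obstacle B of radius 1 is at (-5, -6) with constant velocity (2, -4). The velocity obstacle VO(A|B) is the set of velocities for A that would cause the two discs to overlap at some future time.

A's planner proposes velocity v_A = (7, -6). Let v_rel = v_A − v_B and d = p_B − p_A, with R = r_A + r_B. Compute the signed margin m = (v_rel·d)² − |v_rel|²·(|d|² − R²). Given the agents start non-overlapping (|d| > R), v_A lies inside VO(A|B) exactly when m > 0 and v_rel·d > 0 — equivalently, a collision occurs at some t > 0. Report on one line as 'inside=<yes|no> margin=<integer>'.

d = (-5, 1),  |d|² = 26;  R = 3+1 = 4,  c = 26−4² = 10
v_rel = (5, -2),  |v_rel|² = 29;  v_rel·d = (5)·(-5) + (-2)·(1) = -27
29·t² + 54·t + 10 = 0  ⇒  m = (-27)² − 29·10 = 439
m = 439 > 0,  v_rel·d = -27 < 0  ⇒  outside

inside=no margin=439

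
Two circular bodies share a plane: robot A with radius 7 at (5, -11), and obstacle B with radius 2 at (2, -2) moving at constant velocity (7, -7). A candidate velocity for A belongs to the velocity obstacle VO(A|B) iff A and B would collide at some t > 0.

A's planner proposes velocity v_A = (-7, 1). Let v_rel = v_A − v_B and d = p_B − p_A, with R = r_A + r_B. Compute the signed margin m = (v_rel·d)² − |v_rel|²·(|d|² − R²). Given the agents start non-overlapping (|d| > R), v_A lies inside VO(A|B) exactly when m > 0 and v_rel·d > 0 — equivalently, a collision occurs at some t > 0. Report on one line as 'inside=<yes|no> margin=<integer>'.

d = (-3, 9),  |d|² = 90;  R = 7+2 = 9,  c = 90−9² = 9
v_rel = (-14, 8),  |v_rel|² = 260;  v_rel·d = (-14)·(-3) + (8)·(9) = 114
260·t² − 228·t + 9 = 0  ⇒  m = 114² − 260·9 = 10656
m = 10656 > 0,  v_rel·d = 114 > 0  ⇒  inside

inside=yes margin=10656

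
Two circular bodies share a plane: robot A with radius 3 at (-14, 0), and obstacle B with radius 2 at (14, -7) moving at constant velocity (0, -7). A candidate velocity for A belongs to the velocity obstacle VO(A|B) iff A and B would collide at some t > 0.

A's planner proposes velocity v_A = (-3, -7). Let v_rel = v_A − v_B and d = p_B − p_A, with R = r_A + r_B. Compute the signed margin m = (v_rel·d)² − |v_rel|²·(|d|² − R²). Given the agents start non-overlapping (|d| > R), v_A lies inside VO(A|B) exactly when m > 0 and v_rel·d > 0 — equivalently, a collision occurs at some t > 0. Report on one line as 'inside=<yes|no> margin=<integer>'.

d = (28, -7),  |d|² = 833;  R = 3+2 = 5,  c = 833−5² = 808
v_rel = (-3, 0),  |v_rel|² = 9;  v_rel·d = (-3)·(28) + (0)·(-7) = -84
9·t² + 168·t + 808 = 0  ⇒  m = (-84)² − 9·808 = -216
m = -216 < 0,  v_rel·d = -84 < 0  ⇒  outside

inside=no margin=-216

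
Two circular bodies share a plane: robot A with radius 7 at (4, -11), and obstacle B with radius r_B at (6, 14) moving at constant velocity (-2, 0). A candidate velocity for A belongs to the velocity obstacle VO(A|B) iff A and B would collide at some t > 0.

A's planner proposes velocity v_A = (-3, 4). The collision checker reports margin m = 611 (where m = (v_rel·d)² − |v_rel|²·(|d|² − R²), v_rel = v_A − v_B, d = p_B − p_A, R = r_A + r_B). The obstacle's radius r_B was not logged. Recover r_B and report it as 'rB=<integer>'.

m = 611
d = (2, 25);  v_rel = (-1, 4),  |v_rel|² = 17
v_rel×d = (-1)·(25) − (4)·(2) = -33
since m = R²·17 − (-33)²:  R² = (1089 + 611) / 17 = 100
R = √100 = 10  ⇒  r_B = 10 − 7 = 3

rB=3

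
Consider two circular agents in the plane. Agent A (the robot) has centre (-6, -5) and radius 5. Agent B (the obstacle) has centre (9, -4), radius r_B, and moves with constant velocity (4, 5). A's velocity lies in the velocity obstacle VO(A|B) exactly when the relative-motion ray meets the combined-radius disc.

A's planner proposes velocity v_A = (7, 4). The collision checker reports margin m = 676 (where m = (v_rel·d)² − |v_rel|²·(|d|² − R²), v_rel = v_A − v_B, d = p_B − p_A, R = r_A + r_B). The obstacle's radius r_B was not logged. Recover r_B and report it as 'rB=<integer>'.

m = 676
d = (15, 1);  v_rel = (3, -1),  |v_rel|² = 10
v_rel×d = (3)·(1) − (-1)·(15) = 18
since m = R²·10 − 18²:  R² = (324 + 676) / 10 = 100
R = √100 = 10  ⇒  r_B = 10 − 5 = 5

rB=5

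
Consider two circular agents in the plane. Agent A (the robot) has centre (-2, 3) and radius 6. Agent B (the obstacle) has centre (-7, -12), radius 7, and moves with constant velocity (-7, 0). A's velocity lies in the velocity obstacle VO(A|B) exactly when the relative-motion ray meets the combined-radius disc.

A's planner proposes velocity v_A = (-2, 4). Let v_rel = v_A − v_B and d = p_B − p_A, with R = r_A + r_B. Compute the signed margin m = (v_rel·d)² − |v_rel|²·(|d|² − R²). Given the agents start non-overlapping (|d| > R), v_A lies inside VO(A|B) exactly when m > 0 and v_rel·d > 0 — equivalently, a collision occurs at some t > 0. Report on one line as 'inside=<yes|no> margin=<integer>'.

d = (-5, -15),  |d|² = 250;  R = 6+7 = 13,  c = 250−13² = 81
v_rel = (5, 4),  |v_rel|² = 41;  v_rel·d = (5)·(-5) + (4)·(-15) = -85
41·t² + 170·t + 81 = 0  ⇒  m = (-85)² − 41·81 = 3904
m = 3904 > 0,  v_rel·d = -85 < 0  ⇒  outside

inside=no margin=3904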